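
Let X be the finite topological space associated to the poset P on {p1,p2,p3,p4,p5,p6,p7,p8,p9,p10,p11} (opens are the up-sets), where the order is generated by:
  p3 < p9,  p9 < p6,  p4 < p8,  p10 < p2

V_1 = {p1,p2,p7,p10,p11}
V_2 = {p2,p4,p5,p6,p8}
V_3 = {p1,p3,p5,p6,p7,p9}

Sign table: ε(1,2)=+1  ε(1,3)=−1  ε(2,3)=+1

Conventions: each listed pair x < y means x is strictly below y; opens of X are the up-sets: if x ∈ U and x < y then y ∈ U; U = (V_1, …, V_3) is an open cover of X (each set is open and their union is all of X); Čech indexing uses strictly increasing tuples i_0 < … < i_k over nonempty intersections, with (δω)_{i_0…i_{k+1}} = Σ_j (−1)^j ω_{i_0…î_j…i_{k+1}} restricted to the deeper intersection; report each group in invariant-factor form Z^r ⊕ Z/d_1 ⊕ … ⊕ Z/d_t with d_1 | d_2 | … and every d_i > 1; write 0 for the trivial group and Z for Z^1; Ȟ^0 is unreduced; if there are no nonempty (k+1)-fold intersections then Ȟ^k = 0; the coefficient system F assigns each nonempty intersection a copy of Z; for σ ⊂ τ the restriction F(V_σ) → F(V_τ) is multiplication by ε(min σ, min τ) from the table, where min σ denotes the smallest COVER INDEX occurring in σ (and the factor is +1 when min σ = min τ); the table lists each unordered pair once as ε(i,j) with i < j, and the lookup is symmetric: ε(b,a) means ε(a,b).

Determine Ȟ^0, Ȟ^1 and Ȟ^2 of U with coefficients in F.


nonempty intersections:
  V12={p2} V13={p1,p7} V23={p5,p6}
C dims 3,3; δ0: rk 3, SNF 1^2·2
Ȟ^0: (3−3)−0=0 ⇒ 0
Ȟ^1: (3−0)−3=0 plus torsion [2] ⇒ Z/2
Ȟ^2: (0−0)−0=0 ⇒ 0

Ȟ^0(U;F) ≅ 0, Ȟ^1(U;F) ≅ Z/2 and Ȟ^2(U;F) ≅ 0


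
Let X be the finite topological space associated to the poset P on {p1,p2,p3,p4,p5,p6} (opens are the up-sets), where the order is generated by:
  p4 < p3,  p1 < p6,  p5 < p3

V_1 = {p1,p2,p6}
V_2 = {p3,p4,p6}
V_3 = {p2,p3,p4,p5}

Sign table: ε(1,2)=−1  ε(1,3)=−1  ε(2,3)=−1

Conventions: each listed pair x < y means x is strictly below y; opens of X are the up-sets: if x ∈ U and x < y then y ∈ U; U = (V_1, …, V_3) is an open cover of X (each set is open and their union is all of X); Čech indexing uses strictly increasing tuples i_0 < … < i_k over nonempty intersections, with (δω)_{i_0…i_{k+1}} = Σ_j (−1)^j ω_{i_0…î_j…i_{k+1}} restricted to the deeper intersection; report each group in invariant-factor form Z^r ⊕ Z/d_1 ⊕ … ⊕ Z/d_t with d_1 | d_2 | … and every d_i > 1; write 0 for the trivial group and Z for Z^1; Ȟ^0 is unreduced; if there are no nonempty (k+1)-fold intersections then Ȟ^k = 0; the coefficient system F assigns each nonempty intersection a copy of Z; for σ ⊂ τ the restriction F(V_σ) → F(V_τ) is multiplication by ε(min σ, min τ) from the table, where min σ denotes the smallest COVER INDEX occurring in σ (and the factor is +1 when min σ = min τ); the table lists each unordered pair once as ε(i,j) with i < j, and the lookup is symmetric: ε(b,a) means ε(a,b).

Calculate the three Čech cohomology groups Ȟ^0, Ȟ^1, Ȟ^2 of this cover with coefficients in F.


intersection data:
  V12={p6} V13={p2} V23={p3,p4}
C dims 3,3; δ0: rk 3, SNF 1^2·2
Ȟ^0 = (3 − 3) − 0 = 0, so Ȟ^0 ≅ 0
Ȟ^1 = (3 − 0) − 3 = 0 plus torsion [2], so Ȟ^1 ≅ Z/2
Ȟ^2 = (0 − 0) − 0 = 0, so Ȟ^2 ≅ 0

Ȟ^0 ≅ 0, Ȟ^1 ≅ Z/2 and Ȟ^2 ≅ 0


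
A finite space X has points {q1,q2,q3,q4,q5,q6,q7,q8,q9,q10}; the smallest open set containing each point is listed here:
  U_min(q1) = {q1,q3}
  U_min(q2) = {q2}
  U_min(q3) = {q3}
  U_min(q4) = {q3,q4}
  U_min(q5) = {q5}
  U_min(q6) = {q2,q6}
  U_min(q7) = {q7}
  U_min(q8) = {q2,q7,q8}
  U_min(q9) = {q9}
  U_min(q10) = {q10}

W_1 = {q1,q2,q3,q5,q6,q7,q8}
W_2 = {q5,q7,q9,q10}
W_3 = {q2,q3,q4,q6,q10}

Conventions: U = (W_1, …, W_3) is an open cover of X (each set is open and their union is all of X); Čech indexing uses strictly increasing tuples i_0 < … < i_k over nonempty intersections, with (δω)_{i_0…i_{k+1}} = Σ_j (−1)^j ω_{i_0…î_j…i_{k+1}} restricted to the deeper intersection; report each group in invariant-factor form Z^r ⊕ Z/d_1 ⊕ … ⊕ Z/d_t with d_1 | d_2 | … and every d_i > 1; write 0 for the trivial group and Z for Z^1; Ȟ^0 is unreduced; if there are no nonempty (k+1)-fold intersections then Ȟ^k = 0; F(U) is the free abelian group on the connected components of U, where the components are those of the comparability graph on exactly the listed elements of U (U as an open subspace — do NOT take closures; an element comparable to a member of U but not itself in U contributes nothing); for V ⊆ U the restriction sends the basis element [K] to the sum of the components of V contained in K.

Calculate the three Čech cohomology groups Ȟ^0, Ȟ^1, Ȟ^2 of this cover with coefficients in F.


nerve of the cover:
  W12={q5,q7} W13={q2,q3,q6} W23={q10}
components per intersection:
  W1: {q1,q3} {q2,q6,q7,q8} {q5}
  W2: {q5} {q7} {q9} {q10}
  W3: {q2,q6} {q3,q4} {q10}
  W12: {q5} {q7}
  W13: {q2,q6} {q3}
  W23: {q10}
C dims 10,5; δ0: rk 5, SNF 1^5
Ȟ^0 = (10 − 5) − 0 = 5, so Ȟ^0 ≅ Z^5
Ȟ^1 = (5 − 0) − 5 = 0, so Ȟ^1 ≅ 0
Ȟ^2 = (0 − 0) − 0 = 0, so Ȟ^2 ≅ 0

Ȟ^0 ≅ Z^5,  Ȟ^1 ≅ 0,  Ȟ^2 ≅ 0


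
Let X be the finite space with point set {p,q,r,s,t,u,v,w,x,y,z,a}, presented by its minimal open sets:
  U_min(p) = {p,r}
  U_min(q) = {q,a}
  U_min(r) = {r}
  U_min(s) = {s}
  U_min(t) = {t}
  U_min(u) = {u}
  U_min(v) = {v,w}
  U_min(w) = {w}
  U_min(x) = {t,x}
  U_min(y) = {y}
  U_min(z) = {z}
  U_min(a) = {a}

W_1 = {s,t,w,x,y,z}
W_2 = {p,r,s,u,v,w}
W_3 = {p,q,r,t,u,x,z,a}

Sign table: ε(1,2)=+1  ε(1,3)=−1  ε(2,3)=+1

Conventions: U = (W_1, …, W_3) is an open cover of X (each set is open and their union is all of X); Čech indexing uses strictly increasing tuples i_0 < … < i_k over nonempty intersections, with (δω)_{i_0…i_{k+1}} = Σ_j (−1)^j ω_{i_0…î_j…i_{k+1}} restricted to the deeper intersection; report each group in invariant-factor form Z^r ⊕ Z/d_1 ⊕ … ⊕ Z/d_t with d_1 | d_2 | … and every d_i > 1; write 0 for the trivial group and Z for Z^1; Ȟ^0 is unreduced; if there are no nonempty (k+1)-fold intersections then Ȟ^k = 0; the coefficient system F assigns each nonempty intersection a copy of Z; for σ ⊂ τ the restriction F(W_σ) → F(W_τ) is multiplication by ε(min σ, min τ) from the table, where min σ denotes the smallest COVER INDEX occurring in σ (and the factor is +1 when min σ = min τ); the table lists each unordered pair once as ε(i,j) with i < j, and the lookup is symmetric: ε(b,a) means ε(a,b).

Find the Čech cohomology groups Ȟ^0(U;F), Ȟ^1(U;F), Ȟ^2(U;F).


Ȟ^0 ≅ 0,  Ȟ^1 ≅ Z/2,  Ȟ^2 ≅ 0

cover nerve:
  W12={s,w} W13={t,x,z} W23={p,r,u}
C dims 3,3; δ0: rk 3, SNF 1^2·2
Ȟ^0: (3−3)−0=0 ⇒ 0
Ȟ^1: (3−0)−3=0 plus torsion [2] ⇒ Z/2
Ȟ^2: (0−0)−0=0 ⇒ 0


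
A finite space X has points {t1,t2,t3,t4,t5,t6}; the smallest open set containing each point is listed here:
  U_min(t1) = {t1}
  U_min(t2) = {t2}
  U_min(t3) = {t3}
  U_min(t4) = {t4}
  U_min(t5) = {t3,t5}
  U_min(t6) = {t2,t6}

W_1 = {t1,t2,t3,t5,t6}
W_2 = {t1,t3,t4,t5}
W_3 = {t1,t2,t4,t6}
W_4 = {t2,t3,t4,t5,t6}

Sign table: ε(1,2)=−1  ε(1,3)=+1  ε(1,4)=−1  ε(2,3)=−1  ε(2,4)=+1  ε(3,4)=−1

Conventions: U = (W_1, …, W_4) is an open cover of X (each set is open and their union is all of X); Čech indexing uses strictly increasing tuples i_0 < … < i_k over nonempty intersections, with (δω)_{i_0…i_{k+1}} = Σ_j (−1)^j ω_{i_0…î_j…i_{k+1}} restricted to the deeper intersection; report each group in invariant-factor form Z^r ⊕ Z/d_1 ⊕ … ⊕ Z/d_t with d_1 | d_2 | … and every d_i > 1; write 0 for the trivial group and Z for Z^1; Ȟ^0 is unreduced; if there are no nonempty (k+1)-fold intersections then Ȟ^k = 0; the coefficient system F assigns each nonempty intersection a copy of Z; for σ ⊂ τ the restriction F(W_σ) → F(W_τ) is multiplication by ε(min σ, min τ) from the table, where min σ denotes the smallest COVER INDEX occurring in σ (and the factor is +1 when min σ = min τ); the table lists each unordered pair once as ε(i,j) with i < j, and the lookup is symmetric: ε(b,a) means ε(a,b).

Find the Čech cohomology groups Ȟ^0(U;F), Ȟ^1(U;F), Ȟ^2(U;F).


nerve simplices:
  W12={t1,t3,t5} W13={t1,t2,t6} W14={t2,t3,t5,t6} W23={t1,t4} W24={t3,t4,t5} W34={t2,t4,t6}
  W123={t1} W124={t3,t5} W134={t2,t6} W234={t4}
C dims 4,6,4; δ0: rk 3, SNF 1^3; δ1: rk 3, SNF 1^3
degree 0: 4−3−0 = 1 → Ȟ^0 ≅ Z
degree 1: 6−3−3 = 0 → Ȟ^1 ≅ 0
degree 2: 4−0−3 = 1 → Ȟ^2 ≅ Z

Ȟ^0(U;F) ≅ Z, Ȟ^1(U;F) ≅ 0, Ȟ^2(U;F) ≅ Z


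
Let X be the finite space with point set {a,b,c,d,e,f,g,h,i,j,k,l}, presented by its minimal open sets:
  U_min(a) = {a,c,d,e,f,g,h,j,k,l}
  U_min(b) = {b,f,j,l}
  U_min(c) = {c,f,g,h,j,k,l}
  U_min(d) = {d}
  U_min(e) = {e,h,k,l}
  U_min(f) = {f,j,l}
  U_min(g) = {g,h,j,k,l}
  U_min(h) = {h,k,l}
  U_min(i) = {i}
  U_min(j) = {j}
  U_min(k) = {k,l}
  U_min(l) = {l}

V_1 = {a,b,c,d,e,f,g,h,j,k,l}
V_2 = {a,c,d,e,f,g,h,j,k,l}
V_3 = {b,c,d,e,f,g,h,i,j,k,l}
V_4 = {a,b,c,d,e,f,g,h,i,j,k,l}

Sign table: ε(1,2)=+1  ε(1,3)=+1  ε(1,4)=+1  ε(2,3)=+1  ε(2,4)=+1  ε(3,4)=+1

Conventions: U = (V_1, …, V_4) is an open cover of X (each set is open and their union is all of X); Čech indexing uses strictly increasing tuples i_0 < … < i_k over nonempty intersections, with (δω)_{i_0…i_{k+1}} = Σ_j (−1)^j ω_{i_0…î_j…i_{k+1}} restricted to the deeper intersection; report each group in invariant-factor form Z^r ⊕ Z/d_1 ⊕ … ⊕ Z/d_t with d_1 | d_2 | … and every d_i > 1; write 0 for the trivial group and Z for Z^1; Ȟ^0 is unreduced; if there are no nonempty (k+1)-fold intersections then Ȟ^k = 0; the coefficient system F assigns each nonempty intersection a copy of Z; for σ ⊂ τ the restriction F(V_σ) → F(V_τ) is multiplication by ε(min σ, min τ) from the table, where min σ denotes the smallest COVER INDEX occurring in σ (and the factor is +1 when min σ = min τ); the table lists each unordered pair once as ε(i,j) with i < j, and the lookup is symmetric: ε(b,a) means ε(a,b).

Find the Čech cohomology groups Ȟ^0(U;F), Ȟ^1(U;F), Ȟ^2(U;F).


cover nerve:
  V12={a,c,d,e,f,g,h,j,k,l} V13={b,c,d,e,f,g,h,j,k,l} V14={a,b,c,d,e,f,g,h,j,k,l} V23={c,d,e,f,g,h,j,k,l} V24={a,c,d,e,f,g,h,j,k,l} V34={b,c,d,e,f,g,h,i,j,k,l}
  V123={c,d,e,f,g,h,j,k,l} V124={a,c,d,e,f,g,h,j,k,l} V134={b,c,d,e,f,g,h,j,k,l} V234={c,d,e,f,g,h,j,k,l}
  V1234={c,d,e,f,g,h,j,k,l}
C dims 4,6,4,1; δ0: rk 3, SNF 1^3; δ1: rk 3, SNF 1^3; δ2: rk 1, SNF 1^1
Ȟ^0: (4−3)−0=1 ⇒ Z
Ȟ^1: (6−3)−3=0 ⇒ 0
Ȟ^2: (4−1)−3=0 ⇒ 0

Ȟ^0 = Z, Ȟ^1 = 0, Ȟ^2 = 0


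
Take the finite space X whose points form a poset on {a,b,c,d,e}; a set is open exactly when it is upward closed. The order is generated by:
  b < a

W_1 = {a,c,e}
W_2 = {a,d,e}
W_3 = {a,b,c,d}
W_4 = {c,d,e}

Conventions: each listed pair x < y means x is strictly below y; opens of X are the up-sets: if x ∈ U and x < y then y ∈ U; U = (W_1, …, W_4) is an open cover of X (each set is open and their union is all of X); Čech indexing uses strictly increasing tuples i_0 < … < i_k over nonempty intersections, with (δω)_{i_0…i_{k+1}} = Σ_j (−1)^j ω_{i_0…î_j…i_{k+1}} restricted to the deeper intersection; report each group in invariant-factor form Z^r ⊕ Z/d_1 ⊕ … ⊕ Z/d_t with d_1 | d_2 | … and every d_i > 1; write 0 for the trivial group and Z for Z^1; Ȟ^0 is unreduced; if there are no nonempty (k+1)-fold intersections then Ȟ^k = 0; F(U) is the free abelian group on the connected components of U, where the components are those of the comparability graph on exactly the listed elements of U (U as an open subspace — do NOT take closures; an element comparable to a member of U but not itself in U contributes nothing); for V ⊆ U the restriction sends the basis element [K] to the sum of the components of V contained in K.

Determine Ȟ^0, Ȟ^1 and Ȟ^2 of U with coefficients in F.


nonempty intersections:
  W12={a,e} W13={a,c} W14={c,e} W23={a,d} W24={d,e} W34={c,d}
  W123={a} W124={e} W134={c} W234={d}
components per intersection:
  W1: {a} {c} {e}
  W2: {a} {d} {e}
  W3: {a,b} {c} {d}
  W4: {c} {d} {e}
  W12: {a} {e}
  W13: {a} {c}
  W14: {c} {e}
  W23: {a} {d}
  W24: {d} {e}
  W34: {c} {d}
  W123: {a}
  W124: {e}
  W134: {c}
  W234: {d}
C dims 12,12,4; δ0: rk 8, SNF 1^8; δ1: rk 4, SNF 1^4
Ȟ^0: (12−8)−0=4 ⇒ Z^4
Ȟ^1: (12−4)−8=0 ⇒ 0
Ȟ^2: (4−0)−4=0 ⇒ 0

Ȟ^0 ≅ Z^4; Ȟ^1 ≅ 0; Ȟ^2 ≅ 0


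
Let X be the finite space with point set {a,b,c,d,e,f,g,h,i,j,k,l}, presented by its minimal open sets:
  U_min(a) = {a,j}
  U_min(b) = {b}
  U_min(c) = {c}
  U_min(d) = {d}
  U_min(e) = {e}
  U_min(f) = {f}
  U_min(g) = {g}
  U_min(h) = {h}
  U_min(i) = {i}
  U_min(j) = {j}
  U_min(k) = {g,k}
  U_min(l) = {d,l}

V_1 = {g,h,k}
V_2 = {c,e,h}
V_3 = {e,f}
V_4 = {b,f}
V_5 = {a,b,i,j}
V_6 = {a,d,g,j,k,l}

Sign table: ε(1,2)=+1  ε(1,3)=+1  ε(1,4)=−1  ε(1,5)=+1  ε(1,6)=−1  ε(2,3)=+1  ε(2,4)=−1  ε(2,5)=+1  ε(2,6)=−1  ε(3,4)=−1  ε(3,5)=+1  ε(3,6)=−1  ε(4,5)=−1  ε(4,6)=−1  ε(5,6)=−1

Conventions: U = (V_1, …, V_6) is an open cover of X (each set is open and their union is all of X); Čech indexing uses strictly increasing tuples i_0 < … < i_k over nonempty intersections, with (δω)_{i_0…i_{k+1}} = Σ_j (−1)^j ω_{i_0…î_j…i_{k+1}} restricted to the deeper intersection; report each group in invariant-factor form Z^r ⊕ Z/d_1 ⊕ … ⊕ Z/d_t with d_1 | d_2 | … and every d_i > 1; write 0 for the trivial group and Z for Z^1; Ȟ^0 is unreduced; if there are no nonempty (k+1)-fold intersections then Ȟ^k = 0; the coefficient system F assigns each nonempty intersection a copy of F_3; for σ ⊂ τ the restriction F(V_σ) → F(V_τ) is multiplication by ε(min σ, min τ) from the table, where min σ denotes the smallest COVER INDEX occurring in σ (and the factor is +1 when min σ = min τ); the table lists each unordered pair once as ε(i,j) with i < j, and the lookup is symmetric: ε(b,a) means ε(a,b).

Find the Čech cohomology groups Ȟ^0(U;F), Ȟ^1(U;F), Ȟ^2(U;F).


Ȟ^0 = Z/3, Ȟ^1 = Z/3, Ȟ^2 = 0

intersection data:
  V12={h} V16={g,k} V23={e} V34={f} V45={b} V56={a,j}
C dims 6,6; δ0: rk_F3 5
Ȟ^0 = (6 − 5) − 0 = 1, so Ȟ^0 ≅ Z/3
Ȟ^1 = (6 − 0) − 5 = 1, so Ȟ^1 ≅ Z/3
Ȟ^2 = (0 − 0) − 0 = 0, so Ȟ^2 ≅ 0


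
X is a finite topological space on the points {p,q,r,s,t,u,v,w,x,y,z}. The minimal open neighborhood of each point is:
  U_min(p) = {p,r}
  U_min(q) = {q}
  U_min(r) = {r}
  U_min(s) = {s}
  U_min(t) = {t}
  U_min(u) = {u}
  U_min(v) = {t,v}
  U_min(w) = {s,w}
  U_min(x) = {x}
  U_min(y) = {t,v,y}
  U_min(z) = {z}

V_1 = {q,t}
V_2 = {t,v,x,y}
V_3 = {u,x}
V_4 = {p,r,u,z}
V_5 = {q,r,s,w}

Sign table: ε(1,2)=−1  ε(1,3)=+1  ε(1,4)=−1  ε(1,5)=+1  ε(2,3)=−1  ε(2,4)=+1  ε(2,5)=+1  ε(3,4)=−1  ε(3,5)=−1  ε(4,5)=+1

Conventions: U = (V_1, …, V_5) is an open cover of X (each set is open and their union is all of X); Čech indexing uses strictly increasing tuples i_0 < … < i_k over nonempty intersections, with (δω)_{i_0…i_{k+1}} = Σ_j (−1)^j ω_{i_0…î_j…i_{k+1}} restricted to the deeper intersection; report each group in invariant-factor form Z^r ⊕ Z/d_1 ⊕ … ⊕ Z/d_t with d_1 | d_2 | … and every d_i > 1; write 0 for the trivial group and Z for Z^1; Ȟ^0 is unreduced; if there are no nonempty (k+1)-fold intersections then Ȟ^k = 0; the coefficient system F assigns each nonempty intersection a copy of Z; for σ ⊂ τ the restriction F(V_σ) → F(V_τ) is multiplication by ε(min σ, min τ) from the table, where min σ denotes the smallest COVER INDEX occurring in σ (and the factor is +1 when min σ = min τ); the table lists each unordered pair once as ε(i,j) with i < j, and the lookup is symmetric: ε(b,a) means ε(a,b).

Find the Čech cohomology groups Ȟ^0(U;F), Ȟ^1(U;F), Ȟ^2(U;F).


nerve simplices:
  V12={t} V15={q} V23={x} V34={u} V45={r}
C dims 5,5; δ0: rk 5, SNF 1^4·2
degree 0: 5−5−0 = 0 → Ȟ^0 ≅ 0
degree 1: 5−0−5 = 0 plus torsion [2] → Ȟ^1 ≅ Z/2
degree 2: 0−0−0 = 0 → Ȟ^2 ≅ 0

Ȟ^0 = 0, Ȟ^1 = Z/2, Ȟ^2 = 0


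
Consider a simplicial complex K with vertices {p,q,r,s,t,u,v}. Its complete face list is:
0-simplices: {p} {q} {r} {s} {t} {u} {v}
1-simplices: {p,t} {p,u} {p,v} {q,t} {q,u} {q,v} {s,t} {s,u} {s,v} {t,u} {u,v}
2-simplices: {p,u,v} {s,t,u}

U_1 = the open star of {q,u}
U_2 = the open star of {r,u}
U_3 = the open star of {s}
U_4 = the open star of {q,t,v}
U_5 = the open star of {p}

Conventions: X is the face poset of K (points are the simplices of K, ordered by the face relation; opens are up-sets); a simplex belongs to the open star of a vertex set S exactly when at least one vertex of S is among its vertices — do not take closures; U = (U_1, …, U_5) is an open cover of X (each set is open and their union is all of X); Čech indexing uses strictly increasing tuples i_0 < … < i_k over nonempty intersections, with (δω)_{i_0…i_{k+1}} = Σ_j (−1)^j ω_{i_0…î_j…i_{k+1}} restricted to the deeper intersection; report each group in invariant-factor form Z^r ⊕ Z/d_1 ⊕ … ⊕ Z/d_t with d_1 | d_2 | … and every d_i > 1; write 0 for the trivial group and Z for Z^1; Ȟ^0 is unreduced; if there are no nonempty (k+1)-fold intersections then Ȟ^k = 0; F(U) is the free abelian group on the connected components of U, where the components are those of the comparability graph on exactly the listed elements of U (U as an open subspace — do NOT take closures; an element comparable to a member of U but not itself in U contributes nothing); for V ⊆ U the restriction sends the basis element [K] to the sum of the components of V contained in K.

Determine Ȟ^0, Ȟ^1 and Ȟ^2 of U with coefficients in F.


Ȟ^0 = Z^2, Ȟ^1 = Z^4, Ȟ^2 = 0

nerve of the cover:
  U1={{q},{u},{p,u},{q,t},{q,u},{q,v},{s,u},{t,u},{u,v},{p,u,v},{s,t,u}} U2={{r},{u},{p,u},{q,u},{s,u},{t,u},{u,v},{p,u,v},{s,t,u}} U3={{s},{s,t},{s,u},{s,v},{s,t,u}} U4={{q},{t},{v},{p,t},{p,v},{q,t},{q,u},{q,v},{s,t},{s,v},{t,u},{u,v},{p,u,v},{s,t,u}} U5={{p},{p,t},{p,u},{p,v},{p,u,v}}
  U12={{u},{p,u},{q,u},{s,u},{t,u},{u,v},{p,u,v},{s,t,u}} U13={{s,u},{s,t,u}} U14={{q},{q,t},{q,u},{q,v},{t,u},{u,v},{p,u,v},{s,t,u}} U15={{p,u},{p,u,v}} U23={{s,u},{s,t,u}} U24={{q,u},{t,u},{u,v},{p,u,v},{s,t,u}} U25={{p,u},{p,u,v}} U34={{s,t},{s,v},{s,t,u}} U45={{p,t},{p,v},{p,u,v}}
  U123={{s,u},{s,t,u}} U124={{q,u},{t,u},{u,v},{p,u,v},{s,t,u}} U125={{p,u},{p,u,v}} U134={{s,t,u}} U145={{p,u,v}} U234={{s,t,u}} U245={{p,u,v}}
  U1234={{s,t,u}} U1245={{p,u,v}}
components per intersection:
  U1: {{q},{u},{p,u},{q,t},{q,u},{q,v},{s,u},{t,u},{u,v},{p,u,v},{s,t,u}}
  U2: {{r}} {{u},{p,u},{q,u},{s,u},{t,u},{u,v},{p,u,v},{s,t,u}}
  U3: {{s},{s,t},{s,u},{s,v},{s,t,u}}
  U4: {{q},{t},{v},{p,t},{p,v},{q,t},{q,u},{q,v},{s,t},{s,v},{t,u},{u,v},{p,u,v},{s,t,u}}
  U5: {{p},{p,t},{p,u},{p,v},{p,u,v}}
  U12: {{u},{p,u},{q,u},{s,u},{t,u},{u,v},{p,u,v},{s,t,u}}
  U13: {{s,u},{s,t,u}}
  U14: {{q},{q,t},{q,u},{q,v}} {{t,u},{s,t,u}} {{u,v},{p,u,v}}
  U15: {{p,u},{p,u,v}}
  U23: {{s,u},{s,t,u}}
  U24: {{q,u}} {{t,u},{s,t,u}} {{u,v},{p,u,v}}
  U25: {{p,u},{p,u,v}}
  U34: {{s,t},{s,t,u}} {{s,v}}
  U45: {{p,t}} {{p,v},{p,u,v}}
  U123: {{s,u},{s,t,u}}
  U124: {{q,u}} {{t,u},{s,t,u}} {{u,v},{p,u,v}}
  U125: {{p,u},{p,u,v}}
  U134: {{s,t,u}}
  U145: {{p,u,v}}
  U234: {{s,t,u}}
  U245: {{p,u,v}}
  U1234: {{s,t,u}}
  U1245: {{p,u,v}}
C dims 6,15,9,2; δ0: rk 4, SNF 1^4; δ1: rk 7, SNF 1^7; δ2: rk 2, SNF 1^2
Ȟ^0 = (6 − 4) − 0 = 2, so Ȟ^0 ≅ Z^2
Ȟ^1 = (15 − 7) − 4 = 4, so Ȟ^1 ≅ Z^4
Ȟ^2 = (9 − 2) − 7 = 0, so Ȟ^2 ≅ 0


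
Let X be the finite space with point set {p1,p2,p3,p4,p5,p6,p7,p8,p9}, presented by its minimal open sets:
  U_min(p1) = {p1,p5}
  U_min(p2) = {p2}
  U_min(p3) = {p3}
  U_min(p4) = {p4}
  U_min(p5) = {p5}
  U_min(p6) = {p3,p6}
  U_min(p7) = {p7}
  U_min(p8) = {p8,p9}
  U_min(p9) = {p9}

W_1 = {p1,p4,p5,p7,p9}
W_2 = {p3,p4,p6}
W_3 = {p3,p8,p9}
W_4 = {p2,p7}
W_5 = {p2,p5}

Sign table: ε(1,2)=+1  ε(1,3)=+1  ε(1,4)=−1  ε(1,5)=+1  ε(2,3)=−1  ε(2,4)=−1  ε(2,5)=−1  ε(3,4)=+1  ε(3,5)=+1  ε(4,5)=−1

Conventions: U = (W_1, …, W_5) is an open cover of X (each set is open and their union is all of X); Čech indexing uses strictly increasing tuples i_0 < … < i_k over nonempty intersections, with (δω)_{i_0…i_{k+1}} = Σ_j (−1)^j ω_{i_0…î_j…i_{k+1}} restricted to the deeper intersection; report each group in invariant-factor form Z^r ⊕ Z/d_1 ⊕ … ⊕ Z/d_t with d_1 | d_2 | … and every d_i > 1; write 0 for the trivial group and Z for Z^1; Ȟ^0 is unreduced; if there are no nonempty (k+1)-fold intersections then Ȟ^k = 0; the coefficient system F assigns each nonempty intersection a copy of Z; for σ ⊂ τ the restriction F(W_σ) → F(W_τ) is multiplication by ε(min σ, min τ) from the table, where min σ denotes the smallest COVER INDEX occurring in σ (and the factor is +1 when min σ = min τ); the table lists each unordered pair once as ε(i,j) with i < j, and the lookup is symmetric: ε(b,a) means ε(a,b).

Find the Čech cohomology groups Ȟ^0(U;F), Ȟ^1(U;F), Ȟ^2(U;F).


Ȟ^0(U;F) ≅ 0, Ȟ^1(U;F) ≅ Z ⊕ Z/2 and Ȟ^2(U;F) ≅ 0

nerve of the cover:
  W12={p4} W13={p9} W14={p7} W15={p5} W23={p3} W45={p2}
C dims 5,6; δ0: rk 5, SNF 1^4·2
Ȟ^0 = (5 − 5) − 0 = 0, so Ȟ^0 ≅ 0
Ȟ^1 = (6 − 0) − 5 = 1 plus torsion [2], so Ȟ^1 ≅ Z ⊕ Z/2
Ȟ^2 = (0 − 0) − 0 = 0, so Ȟ^2 ≅ 0


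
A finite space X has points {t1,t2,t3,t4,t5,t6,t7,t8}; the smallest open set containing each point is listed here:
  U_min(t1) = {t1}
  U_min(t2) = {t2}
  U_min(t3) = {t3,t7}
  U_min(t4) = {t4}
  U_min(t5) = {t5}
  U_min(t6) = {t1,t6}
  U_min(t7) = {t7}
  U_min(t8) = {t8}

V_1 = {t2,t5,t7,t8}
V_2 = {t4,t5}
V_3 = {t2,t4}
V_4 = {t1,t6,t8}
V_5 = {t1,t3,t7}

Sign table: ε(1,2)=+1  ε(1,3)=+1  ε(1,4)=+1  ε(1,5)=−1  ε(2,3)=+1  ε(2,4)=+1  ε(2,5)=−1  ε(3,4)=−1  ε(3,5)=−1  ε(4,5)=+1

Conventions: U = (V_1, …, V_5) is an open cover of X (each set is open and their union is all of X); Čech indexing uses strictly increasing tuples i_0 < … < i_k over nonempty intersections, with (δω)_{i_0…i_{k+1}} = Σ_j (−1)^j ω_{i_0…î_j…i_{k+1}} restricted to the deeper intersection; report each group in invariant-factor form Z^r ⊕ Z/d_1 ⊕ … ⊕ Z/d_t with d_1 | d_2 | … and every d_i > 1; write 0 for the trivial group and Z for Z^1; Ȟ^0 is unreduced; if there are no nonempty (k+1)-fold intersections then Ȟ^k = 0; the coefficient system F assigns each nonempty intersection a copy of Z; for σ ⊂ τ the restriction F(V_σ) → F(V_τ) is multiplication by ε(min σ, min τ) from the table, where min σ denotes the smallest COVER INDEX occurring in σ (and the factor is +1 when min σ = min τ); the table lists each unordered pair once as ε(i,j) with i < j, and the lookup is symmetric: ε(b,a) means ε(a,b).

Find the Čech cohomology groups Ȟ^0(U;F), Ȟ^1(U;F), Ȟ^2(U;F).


nerve of the cover:
  V12={t5} V13={t2} V14={t8} V15={t7} V23={t4} V45={t1}
C dims 5,6; δ0: rk 5, SNF 1^4·2
Ȟ^0 = (5 − 5) − 0 = 0, so Ȟ^0 ≅ 0
Ȟ^1 = (6 − 0) − 5 = 1 plus torsion [2], so Ȟ^1 ≅ Z ⊕ Z/2
Ȟ^2 = (0 − 0) − 0 = 0, so Ȟ^2 ≅ 0

Ȟ^0(U;F) ≅ 0, Ȟ^1(U;F) ≅ Z ⊕ Z/2 and Ȟ^2(U;F) ≅ 0


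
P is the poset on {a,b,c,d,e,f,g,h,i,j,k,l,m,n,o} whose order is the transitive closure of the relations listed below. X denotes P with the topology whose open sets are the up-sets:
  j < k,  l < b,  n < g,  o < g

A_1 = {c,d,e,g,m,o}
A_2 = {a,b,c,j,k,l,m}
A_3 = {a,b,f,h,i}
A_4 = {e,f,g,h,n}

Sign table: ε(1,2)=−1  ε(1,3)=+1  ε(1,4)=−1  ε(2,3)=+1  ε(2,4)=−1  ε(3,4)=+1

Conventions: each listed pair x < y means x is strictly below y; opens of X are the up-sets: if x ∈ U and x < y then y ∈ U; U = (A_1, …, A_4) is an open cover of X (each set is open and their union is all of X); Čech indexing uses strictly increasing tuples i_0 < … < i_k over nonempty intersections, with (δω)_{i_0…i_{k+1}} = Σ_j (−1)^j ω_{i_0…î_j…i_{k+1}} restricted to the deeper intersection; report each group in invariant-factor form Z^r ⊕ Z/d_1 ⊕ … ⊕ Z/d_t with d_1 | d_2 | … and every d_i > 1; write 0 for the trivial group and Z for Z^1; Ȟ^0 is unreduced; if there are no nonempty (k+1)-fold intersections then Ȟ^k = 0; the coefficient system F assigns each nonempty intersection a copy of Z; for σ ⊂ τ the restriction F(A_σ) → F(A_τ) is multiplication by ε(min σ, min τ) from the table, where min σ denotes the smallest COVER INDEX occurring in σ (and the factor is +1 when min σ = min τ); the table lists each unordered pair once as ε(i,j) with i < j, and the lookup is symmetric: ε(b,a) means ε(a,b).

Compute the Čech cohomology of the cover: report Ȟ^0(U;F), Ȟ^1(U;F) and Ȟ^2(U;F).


Ȟ^0 = Z, Ȟ^1 = Z and Ȟ^2 = 0

cover nerve:
  A12={c,m} A14={e,g} A23={a,b} A34={f,h}
C dims 4,4; δ0: rk 3, SNF 1^3
Ȟ^0: (4−3)−0=1 ⇒ Z
Ȟ^1: (4−0)−3=1 ⇒ Z
Ȟ^2: (0−0)−0=0 ⇒ 0


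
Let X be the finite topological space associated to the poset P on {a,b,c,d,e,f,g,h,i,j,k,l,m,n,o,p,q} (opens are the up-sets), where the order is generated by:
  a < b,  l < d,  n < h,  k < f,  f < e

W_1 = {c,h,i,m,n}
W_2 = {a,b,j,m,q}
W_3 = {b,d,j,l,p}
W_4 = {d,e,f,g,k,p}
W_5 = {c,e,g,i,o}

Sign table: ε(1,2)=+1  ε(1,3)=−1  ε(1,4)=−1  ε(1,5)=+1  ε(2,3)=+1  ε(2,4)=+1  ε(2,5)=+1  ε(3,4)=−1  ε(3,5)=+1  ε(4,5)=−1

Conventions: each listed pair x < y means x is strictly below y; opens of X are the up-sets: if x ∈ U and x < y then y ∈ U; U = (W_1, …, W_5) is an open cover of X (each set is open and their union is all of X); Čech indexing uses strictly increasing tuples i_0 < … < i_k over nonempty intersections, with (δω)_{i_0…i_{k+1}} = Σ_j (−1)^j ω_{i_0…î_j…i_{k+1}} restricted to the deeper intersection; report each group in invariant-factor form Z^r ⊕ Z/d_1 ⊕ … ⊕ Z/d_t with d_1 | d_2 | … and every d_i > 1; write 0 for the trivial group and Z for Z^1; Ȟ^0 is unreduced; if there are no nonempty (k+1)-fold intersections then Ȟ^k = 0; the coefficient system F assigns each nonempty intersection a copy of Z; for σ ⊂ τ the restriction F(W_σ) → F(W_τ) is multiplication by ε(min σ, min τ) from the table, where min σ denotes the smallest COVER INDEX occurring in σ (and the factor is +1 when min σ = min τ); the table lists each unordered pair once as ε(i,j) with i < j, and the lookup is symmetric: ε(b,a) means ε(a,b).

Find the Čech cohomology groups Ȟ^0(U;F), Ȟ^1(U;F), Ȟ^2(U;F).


Ȟ^0(U;F) ≅ Z, Ȟ^1(U;F) ≅ Z, Ȟ^2(U;F) ≅ 0

nerve simplices:
  W12={m} W15={c,i} W23={b,j} W34={d,p} W45={e,g}
C dims 5,5; δ0: rk 4, SNF 1^4
degree 0: 5−4−0 = 1 → Ȟ^0 ≅ Z
degree 1: 5−0−4 = 1 → Ȟ^1 ≅ Z
degree 2: 0−0−0 = 0 → Ȟ^2 ≅ 0


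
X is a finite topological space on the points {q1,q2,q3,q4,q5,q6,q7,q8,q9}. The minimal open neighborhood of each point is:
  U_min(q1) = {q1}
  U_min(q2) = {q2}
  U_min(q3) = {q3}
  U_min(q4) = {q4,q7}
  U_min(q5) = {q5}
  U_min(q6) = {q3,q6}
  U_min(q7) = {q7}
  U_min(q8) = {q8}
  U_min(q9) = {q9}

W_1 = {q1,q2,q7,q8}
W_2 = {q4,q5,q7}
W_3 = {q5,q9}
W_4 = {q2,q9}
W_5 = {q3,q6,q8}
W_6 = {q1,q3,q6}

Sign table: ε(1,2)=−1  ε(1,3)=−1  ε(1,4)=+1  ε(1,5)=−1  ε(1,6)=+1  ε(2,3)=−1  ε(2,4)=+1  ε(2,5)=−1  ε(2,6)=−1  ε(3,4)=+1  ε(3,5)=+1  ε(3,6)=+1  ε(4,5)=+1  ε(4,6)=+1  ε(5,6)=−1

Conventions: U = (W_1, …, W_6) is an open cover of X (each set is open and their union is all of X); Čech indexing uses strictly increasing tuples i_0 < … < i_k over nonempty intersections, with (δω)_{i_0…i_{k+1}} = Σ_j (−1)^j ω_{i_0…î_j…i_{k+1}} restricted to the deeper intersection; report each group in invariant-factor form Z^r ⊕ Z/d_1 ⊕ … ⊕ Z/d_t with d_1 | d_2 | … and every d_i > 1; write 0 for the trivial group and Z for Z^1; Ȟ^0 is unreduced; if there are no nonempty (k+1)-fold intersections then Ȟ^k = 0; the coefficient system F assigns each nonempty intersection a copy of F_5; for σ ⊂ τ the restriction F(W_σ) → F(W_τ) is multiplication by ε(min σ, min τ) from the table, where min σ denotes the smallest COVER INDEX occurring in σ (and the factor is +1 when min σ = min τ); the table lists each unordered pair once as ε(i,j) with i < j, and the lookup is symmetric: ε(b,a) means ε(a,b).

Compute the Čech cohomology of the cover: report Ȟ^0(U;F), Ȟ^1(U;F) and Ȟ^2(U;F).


nerve of the cover:
  W12={q7} W14={q2} W15={q8} W16={q1} W23={q5} W34={q9} W56={q3,q6}
C dims 6,7; δ0: rk_F5 5
Ȟ^0 = (6 − 5) − 0 = 1, so Ȟ^0 ≅ Z/5
Ȟ^1 = (7 − 0) − 5 = 2, so Ȟ^1 ≅ Z/5 ⊕ Z/5
Ȟ^2 = (0 − 0) − 0 = 0, so Ȟ^2 ≅ 0

Ȟ^0 = Z/5,  Ȟ^1 = Z/5 ⊕ Z/5,  Ȟ^2 = 0


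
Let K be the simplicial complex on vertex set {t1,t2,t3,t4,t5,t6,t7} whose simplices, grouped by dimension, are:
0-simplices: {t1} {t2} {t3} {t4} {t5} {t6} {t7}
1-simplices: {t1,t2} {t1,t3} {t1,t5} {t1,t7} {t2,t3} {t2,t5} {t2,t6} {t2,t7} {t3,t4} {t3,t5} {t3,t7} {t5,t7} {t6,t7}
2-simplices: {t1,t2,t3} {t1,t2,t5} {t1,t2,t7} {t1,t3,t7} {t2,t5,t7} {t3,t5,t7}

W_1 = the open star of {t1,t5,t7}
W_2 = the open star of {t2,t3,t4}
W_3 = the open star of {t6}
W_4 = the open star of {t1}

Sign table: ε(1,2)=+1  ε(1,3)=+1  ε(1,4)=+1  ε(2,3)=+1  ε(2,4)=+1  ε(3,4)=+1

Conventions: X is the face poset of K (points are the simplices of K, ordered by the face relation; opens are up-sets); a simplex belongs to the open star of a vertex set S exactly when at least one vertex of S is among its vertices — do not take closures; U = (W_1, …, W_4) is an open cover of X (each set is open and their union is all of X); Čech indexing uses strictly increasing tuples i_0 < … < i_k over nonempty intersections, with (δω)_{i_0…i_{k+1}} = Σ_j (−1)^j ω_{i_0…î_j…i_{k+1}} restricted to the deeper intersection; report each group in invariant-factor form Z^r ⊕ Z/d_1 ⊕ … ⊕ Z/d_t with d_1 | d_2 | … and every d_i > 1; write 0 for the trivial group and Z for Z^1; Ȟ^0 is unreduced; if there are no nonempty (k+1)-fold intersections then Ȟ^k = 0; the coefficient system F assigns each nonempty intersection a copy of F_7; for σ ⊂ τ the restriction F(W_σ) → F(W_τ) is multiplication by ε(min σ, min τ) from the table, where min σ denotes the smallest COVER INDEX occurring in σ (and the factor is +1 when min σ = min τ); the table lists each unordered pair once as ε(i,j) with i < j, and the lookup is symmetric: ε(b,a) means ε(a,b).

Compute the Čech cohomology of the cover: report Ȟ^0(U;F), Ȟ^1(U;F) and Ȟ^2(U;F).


Ȟ^0 ≅ Z/7,  Ȟ^1 ≅ Z/7,  Ȟ^2 ≅ 0

nonempty overlaps:
  W1={{t1},{t5},{t7},{t1,t2},{t1,t3},{t1,t5},{t1,t7},{t2,t5},{t2,t7},{t3,t5},{t3,t7},{t5,t7},{t6,t7},{t1,t2,t3},{t1,t2,t5},{t1,t2,t7},{t1,t3,t7},{t2,t5,t7},{t3,t5,t7}} W2={{t2},{t3},{t4},{t1,t2},{t1,t3},{t2,t3},{t2,t5},{t2,t6},{t2,t7},{t3,t4},{t3,t5},{t3,t7},{t1,t2,t3},{t1,t2,t5},{t1,t2,t7},{t1,t3,t7},{t2,t5,t7},{t3,t5,t7}} W3={{t6},{t2,t6},{t6,t7}} W4={{t1},{t1,t2},{t1,t3},{t1,t5},{t1,t7},{t1,t2,t3},{t1,t2,t5},{t1,t2,t7},{t1,t3,t7}}
  W12={{t1,t2},{t1,t3},{t2,t5},{t2,t7},{t3,t5},{t3,t7},{t1,t2,t3},{t1,t2,t5},{t1,t2,t7},{t1,t3,t7},{t2,t5,t7},{t3,t5,t7}} W13={{t6,t7}} W14={{t1},{t1,t2},{t1,t3},{t1,t5},{t1,t7},{t1,t2,t3},{t1,t2,t5},{t1,t2,t7},{t1,t3,t7}} W23={{t2,t6}} W24={{t1,t2},{t1,t3},{t1,t2,t3},{t1,t2,t5},{t1,t2,t7},{t1,t3,t7}}
  W124={{t1,t2},{t1,t3},{t1,t2,t3},{t1,t2,t5},{t1,t2,t7},{t1,t3,t7}}
C dims 4,5,1; δ0: rk_F7 3; δ1: rk_F7 1
degree 0: 4−3−0 = 1 → Ȟ^0 ≅ Z/7
degree 1: 5−1−3 = 1 → Ȟ^1 ≅ Z/7
degree 2: 1−0−1 = 0 → Ȟ^2 ≅ 0


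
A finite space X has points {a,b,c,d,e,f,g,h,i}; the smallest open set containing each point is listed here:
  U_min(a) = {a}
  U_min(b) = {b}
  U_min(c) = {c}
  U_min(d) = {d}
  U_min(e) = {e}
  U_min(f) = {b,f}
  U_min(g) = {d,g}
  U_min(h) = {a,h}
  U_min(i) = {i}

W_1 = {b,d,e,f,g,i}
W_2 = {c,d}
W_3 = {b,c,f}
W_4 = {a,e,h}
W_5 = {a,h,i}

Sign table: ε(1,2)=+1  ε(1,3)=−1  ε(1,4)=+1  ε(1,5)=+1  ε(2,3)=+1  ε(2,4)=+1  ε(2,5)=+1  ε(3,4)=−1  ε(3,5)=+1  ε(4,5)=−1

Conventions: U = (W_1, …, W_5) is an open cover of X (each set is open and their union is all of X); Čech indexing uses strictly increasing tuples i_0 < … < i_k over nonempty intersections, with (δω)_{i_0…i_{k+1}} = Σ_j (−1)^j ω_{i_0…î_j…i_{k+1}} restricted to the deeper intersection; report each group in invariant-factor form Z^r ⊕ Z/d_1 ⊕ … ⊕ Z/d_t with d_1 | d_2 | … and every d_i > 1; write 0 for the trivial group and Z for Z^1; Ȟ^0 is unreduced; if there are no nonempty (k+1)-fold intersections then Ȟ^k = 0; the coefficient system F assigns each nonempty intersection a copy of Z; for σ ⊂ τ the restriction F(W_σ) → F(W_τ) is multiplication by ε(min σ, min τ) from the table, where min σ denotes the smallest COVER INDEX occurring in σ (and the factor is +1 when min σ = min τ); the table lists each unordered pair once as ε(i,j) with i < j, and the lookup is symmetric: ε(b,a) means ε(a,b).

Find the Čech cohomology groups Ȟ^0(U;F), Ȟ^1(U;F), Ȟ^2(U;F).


Ȟ^0 = 0, Ȟ^1 = Z ⊕ Z/2, Ȟ^2 = 0

intersection data:
  W12={d} W13={b,f} W14={e} W15={i} W23={c} W45={a,h}
C dims 5,6; δ0: rk 5, SNF 1^4·2
Ȟ^0 = (5 − 5) − 0 = 0, so Ȟ^0 ≅ 0
Ȟ^1 = (6 − 0) − 5 = 1 plus torsion [2], so Ȟ^1 ≅ Z ⊕ Z/2
Ȟ^2 = (0 − 0) − 0 = 0, so Ȟ^2 ≅ 0


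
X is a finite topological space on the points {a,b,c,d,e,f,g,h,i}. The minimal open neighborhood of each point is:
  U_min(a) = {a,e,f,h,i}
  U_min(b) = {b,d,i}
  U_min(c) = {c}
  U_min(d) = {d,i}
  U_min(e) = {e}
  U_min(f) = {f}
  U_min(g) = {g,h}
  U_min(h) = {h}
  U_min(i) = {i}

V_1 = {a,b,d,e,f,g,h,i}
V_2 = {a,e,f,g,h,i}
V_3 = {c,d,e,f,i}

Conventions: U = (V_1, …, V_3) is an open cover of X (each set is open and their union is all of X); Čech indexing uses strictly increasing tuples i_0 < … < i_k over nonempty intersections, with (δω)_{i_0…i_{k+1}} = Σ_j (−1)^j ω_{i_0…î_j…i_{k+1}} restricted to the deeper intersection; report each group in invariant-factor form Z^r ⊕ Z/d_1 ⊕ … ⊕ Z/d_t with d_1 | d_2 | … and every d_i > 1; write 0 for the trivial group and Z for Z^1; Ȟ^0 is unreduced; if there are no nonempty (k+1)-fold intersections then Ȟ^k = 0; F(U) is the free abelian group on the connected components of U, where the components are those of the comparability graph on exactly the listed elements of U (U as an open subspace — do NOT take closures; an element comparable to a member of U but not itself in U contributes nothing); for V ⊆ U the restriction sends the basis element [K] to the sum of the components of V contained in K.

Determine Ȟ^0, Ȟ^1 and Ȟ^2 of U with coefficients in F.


Ȟ^0 = Z^2,  Ȟ^1 = 0,  Ȟ^2 = 0

cover nerve:
  V12={a,e,f,g,h,i} V13={d,e,f,i} V23={e,f,i}
  V123={e,f,i}
components per intersection:
  V1: {a,b,d,e,f,g,h,i}
  V2: {a,e,f,g,h,i}
  V3: {c} {d,i} {e} {f}
  V12: {a,e,f,g,h,i}
  V13: {d,i} {e} {f}
  V23: {e} {f} {i}
  V123: {e} {f} {i}
C dims 6,7,3; δ0: rk 4, SNF 1^4; δ1: rk 3, SNF 1^3
Ȟ^0: (6−4)−0=2 ⇒ Z^2
Ȟ^1: (7−3)−4=0 ⇒ 0
Ȟ^2: (3−0)−3=0 ⇒ 0


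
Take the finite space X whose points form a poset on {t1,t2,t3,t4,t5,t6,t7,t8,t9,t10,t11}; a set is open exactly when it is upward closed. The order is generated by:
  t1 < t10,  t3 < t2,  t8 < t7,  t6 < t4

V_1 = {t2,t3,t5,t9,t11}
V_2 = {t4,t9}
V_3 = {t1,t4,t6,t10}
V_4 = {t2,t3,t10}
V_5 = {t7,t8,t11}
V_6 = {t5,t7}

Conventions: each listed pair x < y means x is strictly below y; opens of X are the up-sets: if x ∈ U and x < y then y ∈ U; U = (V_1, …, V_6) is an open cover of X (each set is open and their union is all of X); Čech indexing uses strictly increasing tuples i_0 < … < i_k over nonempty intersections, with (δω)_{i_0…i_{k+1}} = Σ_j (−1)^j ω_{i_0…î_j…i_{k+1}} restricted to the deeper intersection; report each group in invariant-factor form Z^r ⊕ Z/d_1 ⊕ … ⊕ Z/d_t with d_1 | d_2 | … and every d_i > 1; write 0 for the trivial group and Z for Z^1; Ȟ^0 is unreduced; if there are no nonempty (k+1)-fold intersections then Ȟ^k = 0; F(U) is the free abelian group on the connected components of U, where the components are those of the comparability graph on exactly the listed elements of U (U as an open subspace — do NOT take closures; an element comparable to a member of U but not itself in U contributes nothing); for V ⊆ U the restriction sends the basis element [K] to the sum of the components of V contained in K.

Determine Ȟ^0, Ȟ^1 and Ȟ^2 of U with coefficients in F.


Ȟ^0 ≅ Z^7, Ȟ^1 ≅ 0, Ȟ^2 ≅ 0

cover nerve:
  V12={t9} V14={t2,t3} V15={t11} V16={t5} V23={t4} V34={t10} V56={t7}
components per intersection:
  V1: {t2,t3} {t5} {t9} {t11}
  V2: {t4} {t9}
  V3: {t1,t10} {t4,t6}
  V4: {t2,t3} {t10}
  V5: {t7,t8} {t11}
  V6: {t5} {t7}
  V12: {t9}
  V14: {t2,t3}
  V15: {t11}
  V16: {t5}
  V23: {t4}
  V34: {t10}
  V56: {t7}
C dims 14,7; δ0: rk 7, SNF 1^7
Ȟ^0: (14−7)−0=7 ⇒ Z^7
Ȟ^1: (7−0)−7=0 ⇒ 0
Ȟ^2: (0−0)−0=0 ⇒ 0


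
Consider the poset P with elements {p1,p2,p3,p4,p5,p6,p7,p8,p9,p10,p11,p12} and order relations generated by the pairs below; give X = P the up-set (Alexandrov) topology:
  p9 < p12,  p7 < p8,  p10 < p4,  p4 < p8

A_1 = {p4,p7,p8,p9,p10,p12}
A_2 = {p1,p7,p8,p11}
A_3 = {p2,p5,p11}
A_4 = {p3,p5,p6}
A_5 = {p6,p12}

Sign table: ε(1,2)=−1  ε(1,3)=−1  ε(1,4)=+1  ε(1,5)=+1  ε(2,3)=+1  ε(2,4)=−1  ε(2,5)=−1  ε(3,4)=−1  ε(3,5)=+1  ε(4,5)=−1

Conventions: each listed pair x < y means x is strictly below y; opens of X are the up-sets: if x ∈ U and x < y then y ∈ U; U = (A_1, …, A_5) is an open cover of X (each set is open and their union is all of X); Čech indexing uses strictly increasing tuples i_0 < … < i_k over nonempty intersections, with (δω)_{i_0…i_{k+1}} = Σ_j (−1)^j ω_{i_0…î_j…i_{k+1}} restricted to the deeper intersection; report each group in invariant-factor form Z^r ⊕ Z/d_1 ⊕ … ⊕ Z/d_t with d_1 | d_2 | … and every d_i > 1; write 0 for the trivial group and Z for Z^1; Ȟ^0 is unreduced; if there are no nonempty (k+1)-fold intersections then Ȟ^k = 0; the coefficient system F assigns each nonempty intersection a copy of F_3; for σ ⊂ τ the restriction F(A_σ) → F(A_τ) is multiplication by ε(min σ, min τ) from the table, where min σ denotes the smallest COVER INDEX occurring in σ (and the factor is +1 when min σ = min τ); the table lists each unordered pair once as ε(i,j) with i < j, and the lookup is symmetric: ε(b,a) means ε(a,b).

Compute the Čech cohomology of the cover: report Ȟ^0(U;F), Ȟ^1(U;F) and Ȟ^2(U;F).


Ȟ^0 ≅ 0, Ȟ^1 ≅ 0, Ȟ^2 ≅ 0

cover nerve:
  A12={p7,p8} A15={p12} A23={p11} A34={p5} A45={p6}
C dims 5,5; δ0: rk_F3 5
Ȟ^0: (5−5)−0=0 ⇒ 0
Ȟ^1: (5−0)−5=0 ⇒ 0
Ȟ^2: (0−0)−0=0 ⇒ 0


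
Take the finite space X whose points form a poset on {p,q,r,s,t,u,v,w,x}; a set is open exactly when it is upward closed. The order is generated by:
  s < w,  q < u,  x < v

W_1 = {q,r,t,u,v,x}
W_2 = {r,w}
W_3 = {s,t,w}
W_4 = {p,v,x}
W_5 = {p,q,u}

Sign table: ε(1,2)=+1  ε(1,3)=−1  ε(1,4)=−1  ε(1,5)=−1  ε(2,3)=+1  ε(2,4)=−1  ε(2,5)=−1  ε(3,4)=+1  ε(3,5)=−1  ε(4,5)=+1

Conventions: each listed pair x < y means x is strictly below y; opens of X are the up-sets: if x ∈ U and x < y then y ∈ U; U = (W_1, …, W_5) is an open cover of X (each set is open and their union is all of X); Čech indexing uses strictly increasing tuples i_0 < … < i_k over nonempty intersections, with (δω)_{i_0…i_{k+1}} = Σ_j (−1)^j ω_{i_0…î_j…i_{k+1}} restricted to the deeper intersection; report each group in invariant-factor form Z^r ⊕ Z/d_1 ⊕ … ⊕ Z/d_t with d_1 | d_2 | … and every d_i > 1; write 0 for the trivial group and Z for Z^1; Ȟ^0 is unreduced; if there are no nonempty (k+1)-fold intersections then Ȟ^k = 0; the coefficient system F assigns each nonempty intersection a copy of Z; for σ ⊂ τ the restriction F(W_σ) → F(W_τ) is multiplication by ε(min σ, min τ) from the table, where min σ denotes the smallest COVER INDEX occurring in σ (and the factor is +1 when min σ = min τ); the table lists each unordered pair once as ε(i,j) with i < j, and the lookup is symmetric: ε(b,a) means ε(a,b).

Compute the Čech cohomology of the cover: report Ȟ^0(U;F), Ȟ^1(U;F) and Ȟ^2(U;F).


nerve of the cover:
  W12={r} W13={t} W14={v,x} W15={q,u} W23={w} W45={p}
C dims 5,6; δ0: rk 5, SNF 1^4·2
Ȟ^0 = (5 − 5) − 0 = 0, so Ȟ^0 ≅ 0
Ȟ^1 = (6 − 0) − 5 = 1 plus torsion [2], so Ȟ^1 ≅ Z ⊕ Z/2
Ȟ^2 = (0 − 0) − 0 = 0, so Ȟ^2 ≅ 0

Ȟ^0(U;F) ≅ 0, Ȟ^1(U;F) ≅ Z ⊕ Z/2 and Ȟ^2(U;F) ≅ 0
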